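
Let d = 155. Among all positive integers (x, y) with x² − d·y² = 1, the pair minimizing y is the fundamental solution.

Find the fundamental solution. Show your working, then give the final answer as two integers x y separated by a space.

√155 = [12; 2,4,2,24, …], period ℓ=4 (even) → k=3
step 0: (12, 1)  from 12·(1,0) + (0,1)
step 1: (25, 2)  from 2·(12,1) + (1,0)
step 2: (112, 9)  from 4·(25,2) + (12,1)
step 3: (249, 20)  from 2·(112,9) + (25,2)
fundamental: x₁=249, y₁=20  (since 62001 − 155·400 = 1)

249 20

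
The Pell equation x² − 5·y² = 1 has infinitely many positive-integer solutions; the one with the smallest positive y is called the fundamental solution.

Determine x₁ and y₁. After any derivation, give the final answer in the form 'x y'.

√5 → a₀=2, period (4); ℓ=1 odd so k=1
a_0=2:  p_0=2·1+0=2,  q_0=2·0+1=1
a_1=4:  p_1=4·2+1=9,  q_1=4·1+0=4
(x₁, y₁) = (9, 4);  9² − 5·4² = 1 ✓

9 4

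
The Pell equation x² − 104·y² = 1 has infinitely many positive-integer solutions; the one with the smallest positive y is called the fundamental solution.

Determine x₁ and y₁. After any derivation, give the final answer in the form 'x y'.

√104 = [10; 5,20, …], period ℓ=2 (even) → k=1
a_0=10:  p_0=10·1+0=10,  q_0=10·0+1=1
a_1=5:  p_1=5·10+1=51,  q_1=5·1+0=5
→ (51, 5).  Check: 51²=2601, 104·5²=2600, difference 1.

51 5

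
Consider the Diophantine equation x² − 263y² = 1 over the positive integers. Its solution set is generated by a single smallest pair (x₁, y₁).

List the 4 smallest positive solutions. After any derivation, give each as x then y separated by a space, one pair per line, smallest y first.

d=263: √d = [16; 4,1,1,1,1,15,1,1,1,1,4,32] (ℓ=12, even), read p_11/q_11
step 0: (16, 1)  from 16·(1,0) + (0,1)
step 1: (65, 4)  from 4·(16,1) + (1,0)
…
step 4: (227, 14)  from 1·(146,9) + (81,5)
…
step 6: (5822, 359)  from 15·(373,23) + (227,14)
…
step 10: (30229, 1864)  from 1·(18212,1123) + (12017,741)
step 11: (139128, 8579)  from 4·(30229,1864) + (18212,1123)
→ (139128, 8579).  Check: 139128²=19356600384, 263·8579²=19356600383, difference 1.
k=2:  x_2 = 139128·139128+263·8579·8579 = 38713200767,  y_2 = 139128·8579+8579·139128 = 2387158224
k=3:  x_3 = 139128·38713200767+263·8579·2387158224 = 10772180392483224,  y_3 = 139128·2387158224+8579·38713200767 = 664241098768765
k=4:  x_4 = 139128·10772180392483224+263·8579·664241098768765 = 2997423827252098776577,  y_4 = 139128·664241098768765+8579·10772180392483224 = 184829071176614315616

139128 8579
38713200767 2387158224
10772180392483224 664241098768765
2997423827252098776577 184829071176614315616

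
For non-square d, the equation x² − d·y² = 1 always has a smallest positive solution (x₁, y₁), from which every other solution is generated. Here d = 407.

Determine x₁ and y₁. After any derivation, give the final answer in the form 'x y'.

[20; 5,1,2,1,5,40] for √407; ℓ=6 ⇒ convergent index 5
a_0=20:  p_0=20·1+0=20,  q_0=20·0+1=1
…
a_3=2:  p_3=2·121+101=343,  q_3=2·6+5=17
a_4=1:  p_4=1·343+121=464,  q_4=1·17+6=23
a_5=5:  p_5=5·464+343=2663,  q_5=5·23+17=132
fundamental: x₁=2663, y₁=132  (since 7091569 − 407·17424 = 1)

2663 132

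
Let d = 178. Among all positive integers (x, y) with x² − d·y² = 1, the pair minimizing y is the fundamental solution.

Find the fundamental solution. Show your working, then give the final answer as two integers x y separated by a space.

1601 120

√178 = [13; 2,1,12,1,2,26, …], period ℓ=6 (even) → k=5
k=0  a_k=13  p_k/q_k = 13/1
k=1  a_k=2  p_k/q_k = 27/2
k=2  a_k=1  p_k/q_k = 40/3
…
k=4  a_k=1  p_k/q_k = 547/41
k=5  a_k=2  p_k/q_k = 1601/120
→ (1601, 120).  Check: 1601²=2563201, 178·120²=2563200, difference 1.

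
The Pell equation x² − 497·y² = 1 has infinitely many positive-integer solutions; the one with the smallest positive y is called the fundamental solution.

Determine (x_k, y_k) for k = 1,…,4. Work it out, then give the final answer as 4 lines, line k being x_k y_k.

[22; 3,2,2,5,6,5,2,2,3,44] for √497; ℓ=10 ⇒ convergent index 9
step 0: (22, 1)  from 22·(1,0) + (0,1)
…
step 2: (156, 7)  from 2·(67,3) + (22,1)
step 3: (379, 17)  from 2·(156,7) + (67,3)
step 4: (2051, 92)  from 5·(379,17) + (156,7)
step 5: (12685, 569)  from 6·(2051,92) + (379,17)
step 6: (65476, 2937)  from 5·(12685,569) + (2051,92)
step 7: (143637, 6443)  from 2·(65476,2937) + (12685,569)
step 8: (352750, 15823)  from 2·(143637,6443) + (65476,2937)
step 9: (1201887, 53912)  from 3·(352750,15823) + (143637,6443)
(x₁, y₁) = (1201887, 53912);  1201887² − 497·53912² = 1 ✓
n=2: (1201887,53912)∘(1201887,53912) = (1201887·1201887+497·53912·53912, 1201887·53912+53912·1201887) = (2889064721537,129592263888)
n=3: (2889064721537,129592263888)∘(1201887,53912) = (1201887·2889064721537+497·53912·129592263888, 1201887·129592263888+53912·2889064721537) = (6944658661946678751,311510514535059400)
n=4: (6944658661946678751,311510514535059400)∘(1201887,53912) = (1201887·6944658661946678751+497·53912·311510514535059400, 1201887·311510514535059400+53912·6944658661946678751) = (16693389930459326703284737,748800875565868281911712)

1201887 53912
2889064721537 129592263888
6944658661946678751 311510514535059400
16693389930459326703284737 748800875565868281911712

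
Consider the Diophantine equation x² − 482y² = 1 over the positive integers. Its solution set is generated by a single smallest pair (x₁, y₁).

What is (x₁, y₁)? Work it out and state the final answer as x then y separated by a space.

√482 = [21; 1,20,1,42, …], period ℓ=4 (even) → k=3
i=0: a=21 ⇒ p=21, q=1
i=1: a=1 ⇒ p=22, q=1
i=2: a=20 ⇒ p=461, q=21
i=3: a=1 ⇒ p=483, q=22
→ (483, 22).  Check: 483²=233289, 482·22²=233288, difference 1.

483 22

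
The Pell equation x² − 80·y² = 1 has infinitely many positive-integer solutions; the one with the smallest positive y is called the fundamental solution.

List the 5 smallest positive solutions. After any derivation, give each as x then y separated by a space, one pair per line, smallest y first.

9 1
161 18
2889 323
51841 5796
930249 104005

√80 → a₀=8, period (1,16); ℓ=2 even so k=1
step 0: (8, 1)  from 8·(1,0) + (0,1)
step 1: (9, 1)  from 1·(8,1) + (1,0)
→ (9, 1).  Check: 9²=81, 80·1²=80, difference 1.
(9+1√80)^2 = 161 + 18√80
(9+1√80)^3 = 2889 + 323√80
(9+1√80)^4 = 51841 + 5796√80
(9+1√80)^5 = 930249 + 104005√80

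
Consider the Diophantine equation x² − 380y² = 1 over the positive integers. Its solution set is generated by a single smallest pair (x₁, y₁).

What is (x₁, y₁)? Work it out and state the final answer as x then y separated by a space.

39 2

√380 → a₀=19, period (2,38); ℓ=2 even so k=1
step 0: (19, 1)  from 19·(1,0) + (0,1)
step 1: (39, 2)  from 2·(19,1) + (1,0)
→ (39, 2).  Check: 39²=1521, 380·2²=1520, difference 1.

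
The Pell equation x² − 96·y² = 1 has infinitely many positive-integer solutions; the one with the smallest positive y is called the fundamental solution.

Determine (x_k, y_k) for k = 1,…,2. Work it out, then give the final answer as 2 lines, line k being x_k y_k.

49 5
4801 490

[9; 1,3,1,18] for √96; ℓ=4 ⇒ convergent index 3
step 0: (9, 1)  from 9·(1,0) + (0,1)
step 1: (10, 1)  from 1·(9,1) + (1,0)
step 2: (39, 4)  from 3·(10,1) + (9,1)
step 3: (49, 5)  from 1·(39,4) + (10,1)
(x₁, y₁) = (49, 5);  49² − 96·5² = 1 ✓
n=2: (49,5)∘(49,5) = (49·49+96·5·5, 49·5+5·49) = (4801,490)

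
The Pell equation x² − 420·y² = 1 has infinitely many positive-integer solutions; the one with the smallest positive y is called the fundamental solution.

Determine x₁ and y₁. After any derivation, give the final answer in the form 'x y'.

√420 = [20; 2,40, …], period ℓ=2 (even) → k=1
a_0=20:  p_0=20·1+0=20,  q_0=20·0+1=1
a_1=2:  p_1=2·20+1=41,  q_1=2·1+0=2
→ (41, 2).  Check: 41²=1681, 420·2²=1680, difference 1.

41 2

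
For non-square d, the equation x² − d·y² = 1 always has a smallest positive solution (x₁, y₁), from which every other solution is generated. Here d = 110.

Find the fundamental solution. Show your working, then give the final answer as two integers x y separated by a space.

21 2

d=110: √d = [10; 2,20] (ℓ=2, even), read p_1/q_1
a_0=10:  p_0=10·1+0=10,  q_0=10·0+1=1
a_1=2:  p_1=2·10+1=21,  q_1=2·1+0=2
(x₁, y₁) = (21, 2);  21² − 110·2² = 1 ✓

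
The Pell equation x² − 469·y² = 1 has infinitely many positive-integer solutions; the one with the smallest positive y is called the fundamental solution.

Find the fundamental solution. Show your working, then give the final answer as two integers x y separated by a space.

√469 = [21; 1,1,1,10,6,10,1,1,1,42, …], period ℓ=10 (even) → k=9
k=0  a_k=21  p_k/q_k = 21/1
k=1  a_k=1  p_k/q_k = 22/1
…
k=4  a_k=10  p_k/q_k = 693/32
k=5  a_k=6  p_k/q_k = 4223/195
k=6  a_k=10  p_k/q_k = 42923/1982
…
k=8  a_k=1  p_k/q_k = 90069/4159
k=9  a_k=1  p_k/q_k = 137215/6336
fundamental: x₁=137215, y₁=6336  (since 18827956225 − 469·40144896 = 1)

137215 6336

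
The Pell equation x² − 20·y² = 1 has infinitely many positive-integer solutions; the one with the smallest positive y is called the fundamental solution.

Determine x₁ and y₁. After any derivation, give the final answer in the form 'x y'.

d=20: √d = [4; 2,8] (ℓ=2, even), read p_1/q_1
a_0=4:  p_0=4·1+0=4,  q_0=4·0+1=1
a_1=2:  p_1=2·4+1=9,  q_1=2·1+0=2
(x₁, y₁) = (9, 2);  9² − 20·2² = 1 ✓

9 2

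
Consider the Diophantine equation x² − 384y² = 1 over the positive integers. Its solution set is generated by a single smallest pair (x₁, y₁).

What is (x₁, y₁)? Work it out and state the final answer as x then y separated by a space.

4801 245

√384 → a₀=19, period (1,1,2,9,2,1,1,38); ℓ=8 even so k=7
i=0: a=19 ⇒ p=19, q=1
i=1: a=1 ⇒ p=20, q=1
i=2: a=1 ⇒ p=39, q=2
…
i=5: a=2 ⇒ p=1940, q=99
i=6: a=1 ⇒ p=2861, q=146
i=7: a=1 ⇒ p=4801, q=245
fundamental: x₁=4801, y₁=245  (since 23049601 − 384·60025 = 1)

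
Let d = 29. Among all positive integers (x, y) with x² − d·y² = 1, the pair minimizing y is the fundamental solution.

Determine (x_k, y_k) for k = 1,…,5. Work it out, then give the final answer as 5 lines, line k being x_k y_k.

[5; 2,1,1,2,10] for √29; ℓ=5 ⇒ convergent index 9
a_0=5:  p_0=5·1+0=5,  q_0=5·0+1=1
…
a_2=1:  p_2=1·11+5=16,  q_2=1·2+1=3
…
a_4=2:  p_4=2·27+16=70,  q_4=2·5+3=13
a_5=10:  p_5=10·70+27=727,  q_5=10·13+5=135
a_6=2:  p_6=2·727+70=1524,  q_6=2·135+13=283
…
a_8=1:  p_8=1·2251+1524=3775,  q_8=1·418+283=701
a_9=2:  p_9=2·3775+2251=9801,  q_9=2·701+418=1820
(x₁, y₁) = (9801, 1820);  9801² − 29·1820² = 1 ✓
(x_2, y_2) = (9801·9801 + 29·1820·1820, 9801·1820 + 1820·9801) = (192119201, 35675640)
(x_3, y_3) = (9801·192119201 + 29·1820·35675640, 9801·35675640 + 1820·192119201) = (3765920568201, 699313893460)
(x_4, y_4) = (9801·3765920568201 + 29·1820·699313893460, 9801·699313893460 + 1820·3765920568201) = (73819574785756801, 13707950903927280)
(x_5, y_5) = (9801·73819574785756801 + 29·1820·13707950903927280, 9801·13707950903927280 + 1820·73819574785756801) = (1447011301184484245001, 268703252919468649100)

9801 1820
192119201 35675640
3765920568201 699313893460
73819574785756801 13707950903927280
1447011301184484245001 268703252919468649100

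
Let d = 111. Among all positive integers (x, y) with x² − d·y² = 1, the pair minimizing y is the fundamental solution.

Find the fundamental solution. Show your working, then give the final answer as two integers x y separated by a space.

√111 = [10; 1,1,6,1,1,20, …], period ℓ=6 (even) → k=5
a_0=10:  p_0=10·1+0=10,  q_0=10·0+1=1
…
a_2=1:  p_2=1·11+10=21,  q_2=1·1+1=2
…
a_4=1:  p_4=1·137+21=158,  q_4=1·13+2=15
a_5=1:  p_5=1·158+137=295,  q_5=1·15+13=28
fundamental: x₁=295, y₁=28  (since 87025 − 111·784 = 1)

295 28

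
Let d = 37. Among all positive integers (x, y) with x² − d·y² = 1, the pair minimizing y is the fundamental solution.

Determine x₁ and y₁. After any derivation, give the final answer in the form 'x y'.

73 12

d=37: √d = [6; 12] (ℓ=1, odd), read p_1/q_1
a_0=6:  p_0=6·1+0=6,  q_0=6·0+1=1
a_1=12:  p_1=12·6+1=73,  q_1=12·1+0=12
(x₁, y₁) = (73, 12);  73² − 37·12² = 1 ✓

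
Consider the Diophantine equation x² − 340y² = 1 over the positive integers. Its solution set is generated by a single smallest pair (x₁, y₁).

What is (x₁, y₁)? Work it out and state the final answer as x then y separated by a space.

285769 15498

√340 = [18; 2,3,1,1,1,…,3,2,36, …], period ℓ=14 (even) → k=13
i=0: a=18 ⇒ p=18, q=1
…
i=12: a=3 ⇒ p=125478, q=6805
i=13: a=2 ⇒ p=285769, q=15498
(x₁, y₁) = (285769, 15498);  285769² − 340·15498² = 1 ✓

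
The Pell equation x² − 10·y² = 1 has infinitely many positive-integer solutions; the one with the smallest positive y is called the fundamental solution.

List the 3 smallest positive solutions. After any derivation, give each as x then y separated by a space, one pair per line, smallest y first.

19 6
721 228
27379 8658

√10 → a₀=3, period (6); ℓ=1 odd so k=1
step 0: (3, 1)  from 3·(1,0) + (0,1)
step 1: (19, 6)  from 6·(3,1) + (1,0)
(x₁, y₁) = (19, 6);  19² − 10·6² = 1 ✓
(19+6√10)^2 = 721 + 228√10
(19+6√10)^3 = 27379 + 8658√10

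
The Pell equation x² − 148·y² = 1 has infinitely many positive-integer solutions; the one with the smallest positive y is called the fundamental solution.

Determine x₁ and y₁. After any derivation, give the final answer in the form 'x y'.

73 6

√148 → a₀=12, period (6,24); ℓ=2 even so k=1
k=0  a_k=12  p_k/q_k = 12/1
k=1  a_k=6  p_k/q_k = 73/6
→ (73, 6).  Check: 73²=5329, 148·6²=5328, difference 1.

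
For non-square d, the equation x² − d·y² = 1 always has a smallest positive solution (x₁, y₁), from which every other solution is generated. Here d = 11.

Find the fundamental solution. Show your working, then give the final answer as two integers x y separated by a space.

10 3

[3; 3,6] for √11; ℓ=2 ⇒ convergent index 1
i=0: a=3 ⇒ p=3, q=1
i=1: a=3 ⇒ p=10, q=3
→ (10, 3).  Check: 10²=100, 11·3²=99, difference 1.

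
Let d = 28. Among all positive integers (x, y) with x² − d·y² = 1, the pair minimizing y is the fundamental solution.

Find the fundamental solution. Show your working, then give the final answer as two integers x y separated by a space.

√28 → a₀=5, period (3,2,3,10); ℓ=4 even so k=3
i=0: a=5 ⇒ p=5, q=1
i=1: a=3 ⇒ p=16, q=3
i=2: a=2 ⇒ p=37, q=7
i=3: a=3 ⇒ p=127, q=24
fundamental: x₁=127, y₁=24  (since 16129 − 28·576 = 1)

127 24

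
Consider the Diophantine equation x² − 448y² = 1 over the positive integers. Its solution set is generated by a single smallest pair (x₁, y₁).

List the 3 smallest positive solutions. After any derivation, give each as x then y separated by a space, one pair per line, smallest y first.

127 6
32257 1524
8193151 387090

[21; 6,42] for √448; ℓ=2 ⇒ convergent index 1
a_0=21:  p_0=21·1+0=21,  q_0=21·0+1=1
a_1=6:  p_1=6·21+1=127,  q_1=6·1+0=6
(x₁, y₁) = (127, 6);  127² − 448·6² = 1 ✓
(127+6√448)^2 = 32257 + 1524√448
(127+6√448)^3 = 8193151 + 387090√448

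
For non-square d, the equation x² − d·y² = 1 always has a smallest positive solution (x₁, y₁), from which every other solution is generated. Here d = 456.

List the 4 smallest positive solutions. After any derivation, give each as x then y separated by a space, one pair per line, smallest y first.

d=456: √d = [21; 2,1,4,1,2,42] (ℓ=6, even), read p_5/q_5
a_0=21:  p_0=21·1+0=21,  q_0=21·0+1=1
…
a_4=1:  p_4=1·299+64=363,  q_4=1·14+3=17
a_5=2:  p_5=2·363+299=1025,  q_5=2·17+14=48
→ (1025, 48).  Check: 1025²=1050625, 456·48²=1050624, difference 1.
n=2: (1025,48)∘(1025,48) = (1025·1025+456·48·48, 1025·48+48·1025) = (2101249,98400)
n=3: (2101249,98400)∘(1025,48) = (1025·2101249+456·48·98400, 1025·98400+48·2101249) = (4307559425,201719952)
n=4: (4307559425,201719952)∘(1025,48) = (1025·4307559425+456·48·201719952, 1025·201719952+48·4307559425) = (8830494720001,413525803200)

1025 48
2101249 98400
4307559425 201719952
8830494720001 413525803200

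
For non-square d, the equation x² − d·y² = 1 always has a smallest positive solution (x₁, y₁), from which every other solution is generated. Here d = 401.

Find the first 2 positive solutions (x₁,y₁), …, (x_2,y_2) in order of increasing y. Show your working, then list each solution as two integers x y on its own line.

√401 → a₀=20, period (40); ℓ=1 odd so k=1
k=0  a_k=20  p_k/q_k = 20/1
k=1  a_k=40  p_k/q_k = 801/40
(x₁, y₁) = (801, 40);  801² − 401·40² = 1 ✓
n=2: (801,40)∘(801,40) = (801·801+401·40·40, 801·40+40·801) = (1283201,64080)

801 40
1283201 64080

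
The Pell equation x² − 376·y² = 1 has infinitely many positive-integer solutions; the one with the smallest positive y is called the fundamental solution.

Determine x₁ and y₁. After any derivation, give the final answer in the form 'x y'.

2143295 110532

[19; 2,1,1,3,1,…,1,2,38] for √376; ℓ=16 ⇒ convergent index 15
k=0  a_k=19  p_k/q_k = 19/1
…
k=4  a_k=3  p_k/q_k = 349/18
k=5  a_k=1  p_k/q_k = 446/23
k=6  a_k=2  p_k/q_k = 1241/64
…
k=9  a_k=2  p_k/q_k = 28834/1487
k=10  a_k=2  p_k/q_k = 70621/3642
…
k=14  a_k=1  p_k/q_k = 837427/43187
k=15  a_k=2  p_k/q_k = 2143295/110532
fundamental: x₁=2143295, y₁=110532  (since 4593713457025 − 376·12217323024 = 1)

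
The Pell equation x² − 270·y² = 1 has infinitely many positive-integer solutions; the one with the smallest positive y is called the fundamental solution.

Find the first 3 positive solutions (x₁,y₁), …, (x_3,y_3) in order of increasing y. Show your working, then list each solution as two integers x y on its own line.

d=270: √d = [16; 2,3,6,3,2,32] (ℓ=6, even), read p_5/q_5
step 0: (16, 1)  from 16·(1,0) + (0,1)
…
step 2: (115, 7)  from 3·(33,2) + (16,1)
…
step 4: (2284, 139)  from 3·(723,44) + (115,7)
step 5: (5291, 322)  from 2·(2284,139) + (723,44)
(x₁, y₁) = (5291, 322);  5291² − 270·322² = 1 ✓
(x_2, y_2) = (5291·5291 + 270·322·322, 5291·322 + 322·5291) = (55989361, 3407404)
(x_3, y_3) = (5291·55989361 + 270·322·3407404, 5291·3407404 + 322·55989361) = (592479412811, 36057148806)

5291 322
55989361 3407404
592479412811 36057148806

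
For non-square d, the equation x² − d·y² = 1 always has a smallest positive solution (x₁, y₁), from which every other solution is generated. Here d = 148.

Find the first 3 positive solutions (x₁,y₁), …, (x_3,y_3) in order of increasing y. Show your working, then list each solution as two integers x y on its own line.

√148 = [12; 6,24, …], period ℓ=2 (even) → k=1
step 0: (12, 1)  from 12·(1,0) + (0,1)
step 1: (73, 6)  from 6·(12,1) + (1,0)
fundamental: x₁=73, y₁=6  (since 5329 − 148·36 = 1)
(73+6√148)^2 = 10657 + 876√148
(73+6√148)^3 = 1555849 + 127890√148

73 6
10657 876
1555849 127890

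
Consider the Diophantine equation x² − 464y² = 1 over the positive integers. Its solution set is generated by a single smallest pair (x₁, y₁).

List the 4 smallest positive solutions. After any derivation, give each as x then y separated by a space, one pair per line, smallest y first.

9801 455
192119201 8918910
3765920568201 174828473365
73819574785756801 3426987725981820

d=464: √d = [21; 1,1,5,1,1,1,5,1,1,42] (ℓ=10, even), read p_9/q_9
step 0: (21, 1)  from 21·(1,0) + (0,1)
…
step 3: (237, 11)  from 5·(43,2) + (22,1)
step 4: (280, 13)  from 1·(237,11) + (43,2)
step 5: (517, 24)  from 1·(280,13) + (237,11)
step 6: (797, 37)  from 1·(517,24) + (280,13)
step 7: (4502, 209)  from 5·(797,37) + (517,24)
step 8: (5299, 246)  from 1·(4502,209) + (797,37)
step 9: (9801, 455)  from 1·(5299,246) + (4502,209)
fundamental: x₁=9801, y₁=455  (since 96059601 − 464·207025 = 1)
(x_2, y_2) = (9801·9801 + 464·455·455, 9801·455 + 455·9801) = (192119201, 8918910)
(x_3, y_3) = (9801·192119201 + 464·455·8918910, 9801·8918910 + 455·192119201) = (3765920568201, 174828473365)
(x_4, y_4) = (9801·3765920568201 + 464·455·174828473365, 9801·174828473365 + 455·3765920568201) = (73819574785756801, 3426987725981820)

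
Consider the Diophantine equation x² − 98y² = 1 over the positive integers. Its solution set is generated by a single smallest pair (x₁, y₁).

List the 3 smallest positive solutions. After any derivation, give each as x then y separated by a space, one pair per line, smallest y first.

99 10
19601 1980
3880899 392030

d=98: √d = [9; 1,8,1,18] (ℓ=4, even), read p_3/q_3
k=0  a_k=9  p_k/q_k = 9/1
…
k=2  a_k=8  p_k/q_k = 89/9
k=3  a_k=1  p_k/q_k = 99/10
→ (99, 10).  Check: 99²=9801, 98·10²=9800, difference 1.
k=2:  x_2 = 99·99+98·10·10 = 19601,  y_2 = 99·10+10·99 = 1980
k=3:  x_3 = 99·19601+98·10·1980 = 3880899,  y_3 = 99·1980+10·19601 = 392030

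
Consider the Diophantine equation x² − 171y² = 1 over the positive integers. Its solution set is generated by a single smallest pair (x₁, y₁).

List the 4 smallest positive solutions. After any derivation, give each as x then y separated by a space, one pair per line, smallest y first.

170 13
57799 4420
19651490 1502787
6681448801 510943160

√171 → a₀=13, period (13,26); ℓ=2 even so k=1
a_0=13:  p_0=13·1+0=13,  q_0=13·0+1=1
a_1=13:  p_1=13·13+1=170,  q_1=13·1+0=13
(x₁, y₁) = (170, 13);  170² − 171·13² = 1 ✓
n=2: (170,13)∘(170,13) = (170·170+171·13·13, 170·13+13·170) = (57799,4420)
n=3: (57799,4420)∘(170,13) = (170·57799+171·13·4420, 170·4420+13·57799) = (19651490,1502787)
n=4: (19651490,1502787)∘(170,13) = (170·19651490+171·13·1502787, 170·1502787+13·19651490) = (6681448801,510943160)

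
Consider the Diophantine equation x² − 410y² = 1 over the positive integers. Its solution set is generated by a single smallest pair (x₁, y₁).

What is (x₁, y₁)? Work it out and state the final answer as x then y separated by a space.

[20; 4,40] for √410; ℓ=2 ⇒ convergent index 1
step 0: (20, 1)  from 20·(1,0) + (0,1)
step 1: (81, 4)  from 4·(20,1) + (1,0)
(x₁, y₁) = (81, 4);  81² − 410·4² = 1 ✓

81 4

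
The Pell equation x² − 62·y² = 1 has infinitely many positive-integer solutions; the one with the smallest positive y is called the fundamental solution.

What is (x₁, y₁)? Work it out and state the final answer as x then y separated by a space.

√62 → a₀=7, period (1,6,1,14); ℓ=4 even so k=3
step 0: (7, 1)  from 7·(1,0) + (0,1)
…
step 2: (55, 7)  from 6·(8,1) + (7,1)
step 3: (63, 8)  from 1·(55,7) + (8,1)
→ (63, 8).  Check: 63²=3969, 62·8²=3968, difference 1.

63 8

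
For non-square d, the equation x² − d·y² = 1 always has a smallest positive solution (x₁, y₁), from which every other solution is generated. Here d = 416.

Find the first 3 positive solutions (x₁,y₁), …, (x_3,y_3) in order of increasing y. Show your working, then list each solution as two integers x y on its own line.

5201 255
54100801 2652510
562756526801 27591408765

√416 → a₀=20, period (2,1,1,9,1,1,2,40); ℓ=8 even so k=7
i=0: a=20 ⇒ p=20, q=1
…
i=6: a=1 ⇒ p=2060, q=101
i=7: a=2 ⇒ p=5201, q=255
(x₁, y₁) = (5201, 255);  5201² − 416·255² = 1 ✓
(5201+255√416)^2 = 54100801 + 2652510√416
(5201+255√416)^3 = 562756526801 + 27591408765√416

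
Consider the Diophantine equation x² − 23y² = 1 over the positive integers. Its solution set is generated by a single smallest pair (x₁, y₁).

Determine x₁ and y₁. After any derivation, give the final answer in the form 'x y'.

24 5

√23 → a₀=4, period (1,3,1,8); ℓ=4 even so k=3
step 0: (4, 1)  from 4·(1,0) + (0,1)
step 1: (5, 1)  from 1·(4,1) + (1,0)
step 2: (19, 4)  from 3·(5,1) + (4,1)
step 3: (24, 5)  from 1·(19,4) + (5,1)
→ (24, 5).  Check: 24²=576, 23·5²=575, difference 1.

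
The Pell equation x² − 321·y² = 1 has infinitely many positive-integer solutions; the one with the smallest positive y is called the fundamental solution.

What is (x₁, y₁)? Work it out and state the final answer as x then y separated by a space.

√321 → a₀=17, period (1,10,1,34); ℓ=4 even so k=3
step 0: (17, 1)  from 17·(1,0) + (0,1)
step 1: (18, 1)  from 1·(17,1) + (1,0)
step 2: (197, 11)  from 10·(18,1) + (17,1)
step 3: (215, 12)  from 1·(197,11) + (18,1)
fundamental: x₁=215, y₁=12  (since 46225 − 321·144 = 1)

215 12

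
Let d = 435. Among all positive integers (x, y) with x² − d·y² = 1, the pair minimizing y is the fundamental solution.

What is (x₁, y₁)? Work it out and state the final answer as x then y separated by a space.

√435 → a₀=20, period (1,5,1,40); ℓ=4 even so k=3
step 0: (20, 1)  from 20·(1,0) + (0,1)
…
step 2: (125, 6)  from 5·(21,1) + (20,1)
step 3: (146, 7)  from 1·(125,6) + (21,1)
→ (146, 7).  Check: 146²=21316, 435·7²=21315, difference 1.

146 7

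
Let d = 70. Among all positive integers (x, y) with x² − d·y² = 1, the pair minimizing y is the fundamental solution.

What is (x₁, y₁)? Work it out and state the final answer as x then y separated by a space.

√70 → a₀=8, period (2,1,2,1,2,16); ℓ=6 even so k=5
k=0  a_k=8  p_k/q_k = 8/1
k=1  a_k=2  p_k/q_k = 17/2
…
k=3  a_k=2  p_k/q_k = 67/8
k=4  a_k=1  p_k/q_k = 92/11
k=5  a_k=2  p_k/q_k = 251/30
fundamental: x₁=251, y₁=30  (since 63001 − 70·900 = 1)

251 30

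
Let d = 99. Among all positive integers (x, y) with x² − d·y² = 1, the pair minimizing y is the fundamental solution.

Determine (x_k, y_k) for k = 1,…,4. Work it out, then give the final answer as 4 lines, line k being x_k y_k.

[9; 1,18] for √99; ℓ=2 ⇒ convergent index 1
a_0=9:  p_0=9·1+0=9,  q_0=9·0+1=1
a_1=1:  p_1=1·9+1=10,  q_1=1·1+0=1
(x₁, y₁) = (10, 1);  10² − 99·1² = 1 ✓
(x_2, y_2) = (10·10 + 99·1·1, 10·1 + 1·10) = (199, 20)
(x_3, y_3) = (10·199 + 99·1·20, 10·20 + 1·199) = (3970, 399)
(x_4, y_4) = (10·3970 + 99·1·399, 10·399 + 1·3970) = (79201, 7960)

10 1
199 20
3970 399
79201 7960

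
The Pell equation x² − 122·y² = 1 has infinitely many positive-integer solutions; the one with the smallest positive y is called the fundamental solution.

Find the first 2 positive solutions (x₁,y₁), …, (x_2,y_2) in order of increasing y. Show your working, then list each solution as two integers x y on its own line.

[11; 22] for √122; ℓ=1 ⇒ convergent index 1
step 0: (11, 1)  from 11·(1,0) + (0,1)
step 1: (243, 22)  from 22·(11,1) + (1,0)
(x₁, y₁) = (243, 22);  243² − 122·22² = 1 ✓
(243+22√122)^2 = 118097 + 10692√122

243 22
118097 10692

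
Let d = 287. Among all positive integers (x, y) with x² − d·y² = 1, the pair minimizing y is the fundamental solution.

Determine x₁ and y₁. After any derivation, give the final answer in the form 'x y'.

√287 = [16; 1,15,1,32, …], period ℓ=4 (even) → k=3
step 0: (16, 1)  from 16·(1,0) + (0,1)
…
step 2: (271, 16)  from 15·(17,1) + (16,1)
step 3: (288, 17)  from 1·(271,16) + (17,1)
→ (288, 17).  Check: 288²=82944, 287·17²=82943, difference 1.

288 17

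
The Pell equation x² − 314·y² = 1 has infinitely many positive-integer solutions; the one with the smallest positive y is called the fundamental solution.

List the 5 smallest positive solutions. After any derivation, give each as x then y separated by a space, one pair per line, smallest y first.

392499 22150
308110930001 17387705700
241866463828532499 13649314199066450
189864690372162243720001 10714684347621377411400
149043402212524750531884812499 8411005783500436710995110750

√314 = [17; 1,2,1,1,2,1,34, …], period ℓ=7 (odd) → k=13
k=0  a_k=17  p_k/q_k = 17/1
k=1  a_k=1  p_k/q_k = 18/1
k=2  a_k=2  p_k/q_k = 53/3
k=3  a_k=1  p_k/q_k = 71/4
…
k=5  a_k=2  p_k/q_k = 319/18
…
k=7  a_k=34  p_k/q_k = 15381/868
k=8  a_k=1  p_k/q_k = 15824/893
k=9  a_k=2  p_k/q_k = 47029/2654
k=10  a_k=1  p_k/q_k = 62853/3547
k=11  a_k=1  p_k/q_k = 109882/6201
k=12  a_k=2  p_k/q_k = 282617/15949
k=13  a_k=1  p_k/q_k = 392499/22150
(x₁, y₁) = (392499, 22150);  392499² − 314·22150² = 1 ✓
k=2:  x_2 = 392499·392499+314·22150·22150 = 308110930001,  y_2 = 392499·22150+22150·392499 = 17387705700
k=3:  x_3 = 392499·308110930001+314·22150·17387705700 = 241866463828532499,  y_3 = 392499·17387705700+22150·308110930001 = 13649314199066450
k=4:  x_4 = 392499·241866463828532499+314·22150·13649314199066450 = 189864690372162243720001,  y_4 = 392499·13649314199066450+22150·241866463828532499 = 10714684347621377411400
k=5:  x_5 = 392499·189864690372162243720001+314·22150·10714684347621377411400 = 149043402212524750531884812499,  y_5 = 392499·10714684347621377411400+22150·189864690372162243720001 = 8411005783500436710995110750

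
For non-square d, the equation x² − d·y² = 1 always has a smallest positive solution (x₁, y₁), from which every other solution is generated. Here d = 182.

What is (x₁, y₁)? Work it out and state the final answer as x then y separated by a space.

27 2

[13; 2,26] for √182; ℓ=2 ⇒ convergent index 1
step 0: (13, 1)  from 13·(1,0) + (0,1)
step 1: (27, 2)  from 2·(13,1) + (1,0)
(x₁, y₁) = (27, 2);  27² − 182·2² = 1 ✓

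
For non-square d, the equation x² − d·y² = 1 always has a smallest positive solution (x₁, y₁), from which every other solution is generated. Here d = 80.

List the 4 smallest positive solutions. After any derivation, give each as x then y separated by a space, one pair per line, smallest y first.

9 1
161 18
2889 323
51841 5796

[8; 1,16] for √80; ℓ=2 ⇒ convergent index 1
k=0  a_k=8  p_k/q_k = 8/1
k=1  a_k=1  p_k/q_k = 9/1
→ (9, 1).  Check: 9²=81, 80·1²=80, difference 1.
(x_2, y_2) = (9·9 + 80·1·1, 9·1 + 1·9) = (161, 18)
(x_3, y_3) = (9·161 + 80·1·18, 9·18 + 1·161) = (2889, 323)
(x_4, y_4) = (9·2889 + 80·1·323, 9·323 + 1·2889) = (51841, 5796)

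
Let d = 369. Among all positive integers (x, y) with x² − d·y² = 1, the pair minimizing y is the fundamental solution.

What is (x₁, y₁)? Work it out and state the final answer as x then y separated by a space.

8396801 437120

√369 → a₀=19, period (4,1,3,2,7,4,7,2,3,1,4,38); ℓ=12 even so k=11
i=0: a=19 ⇒ p=19, q=1
…
i=4: a=2 ⇒ p=826, q=43
i=5: a=7 ⇒ p=6147, q=320
i=6: a=4 ⇒ p=25414, q=1323
…
i=10: a=1 ⇒ p=1758061, q=91521
i=11: a=4 ⇒ p=8396801, q=437120
fundamental: x₁=8396801, y₁=437120  (since 70506267033601 − 369·191073894400 = 1)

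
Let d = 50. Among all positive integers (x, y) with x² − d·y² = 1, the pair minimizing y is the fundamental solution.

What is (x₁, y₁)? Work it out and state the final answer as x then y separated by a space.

99 14

[7; 14] for √50; ℓ=1 ⇒ convergent index 1
i=0: a=7 ⇒ p=7, q=1
i=1: a=14 ⇒ p=99, q=14
(x₁, y₁) = (99, 14);  99² − 50·14² = 1 ✓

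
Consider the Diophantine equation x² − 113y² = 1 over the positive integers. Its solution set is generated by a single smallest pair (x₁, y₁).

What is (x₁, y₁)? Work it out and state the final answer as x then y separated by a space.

√113 = [10; 1,1,1,2,2,1,1,1,20, …], period ℓ=9 (odd) → k=17
k=0  a_k=10  p_k/q_k = 10/1
k=1  a_k=1  p_k/q_k = 11/1
k=2  a_k=1  p_k/q_k = 21/2
k=3  a_k=1  p_k/q_k = 32/3
k=4  a_k=2  p_k/q_k = 85/8
k=5  a_k=2  p_k/q_k = 202/19
…
k=7  a_k=1  p_k/q_k = 489/46
…
k=11  a_k=1  p_k/q_k = 32794/3085
…
k=14  a_k=2  p_k/q_k = 313483/29490
k=15  a_k=1  p_k/q_k = 445435/41903
k=16  a_k=1  p_k/q_k = 758918/71393
k=17  a_k=1  p_k/q_k = 1204353/113296
(x₁, y₁) = (1204353, 113296);  1204353² − 113·113296² = 1 ✓

1204353 113296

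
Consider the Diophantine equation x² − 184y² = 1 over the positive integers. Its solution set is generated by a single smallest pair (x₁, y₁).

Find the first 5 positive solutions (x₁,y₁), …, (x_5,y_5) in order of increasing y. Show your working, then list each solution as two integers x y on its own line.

[13; 1,1,3,2,1,2,1,2,3,1,1,26] for √184; ℓ=12 ⇒ convergent index 11
a_0=13:  p_0=13·1+0=13,  q_0=13·0+1=1
a_1=1:  p_1=1·13+1=14,  q_1=1·1+0=1
a_2=1:  p_2=1·14+13=27,  q_2=1·1+1=2
a_3=3:  p_3=3·27+14=95,  q_3=3·2+1=7
a_4=2:  p_4=2·95+27=217,  q_4=2·7+2=16
a_5=1:  p_5=1·217+95=312,  q_5=1·16+7=23
a_6=2:  p_6=2·312+217=841,  q_6=2·23+16=62
a_7=1:  p_7=1·841+312=1153,  q_7=1·62+23=85
a_8=2:  p_8=2·1153+841=3147,  q_8=2·85+62=232
…
a_10=1:  p_10=1·10594+3147=13741,  q_10=1·781+232=1013
a_11=1:  p_11=1·13741+10594=24335,  q_11=1·1013+781=1794
(x₁, y₁) = (24335, 1794);  24335² − 184·1794² = 1 ✓
(x_2, y_2) = (24335·24335 + 184·1794·1794, 24335·1794 + 1794·24335) = (1184384449, 87313980)
(x_3, y_3) = (24335·1184384449 + 184·1794·87313980, 24335·87313980 + 1794·1184384449) = (57643991108495, 4249571404806)
(x_4, y_4) = (24335·57643991108495 + 184·1794·4249571404806, 24335·4249571404806 + 1794·57643991108495) = (2805533046066067201, 206826640184594040)
(x_5, y_5) = (24335·2805533046066067201 + 184·1794·206826640184594040, 24335·206826640184594040 + 1794·2805533046066067201) = (136545293294391499564175, 10066252573534620521994)

24335 1794
1184384449 87313980
57643991108495 4249571404806
2805533046066067201 206826640184594040
136545293294391499564175 10066252573534620521994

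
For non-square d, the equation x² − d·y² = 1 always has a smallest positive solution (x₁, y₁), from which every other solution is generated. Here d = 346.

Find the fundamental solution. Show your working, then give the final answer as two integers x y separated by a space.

√346 = [18; 1,1,1,1,36, …], period ℓ=5 (odd) → k=9
i=0: a=18 ⇒ p=18, q=1
…
i=2: a=1 ⇒ p=37, q=2
…
i=4: a=1 ⇒ p=93, q=5
…
i=8: a=1 ⇒ p=10398, q=559
i=9: a=1 ⇒ p=17299, q=930
fundamental: x₁=17299, y₁=930  (since 299255401 − 346·864900 = 1)

17299 930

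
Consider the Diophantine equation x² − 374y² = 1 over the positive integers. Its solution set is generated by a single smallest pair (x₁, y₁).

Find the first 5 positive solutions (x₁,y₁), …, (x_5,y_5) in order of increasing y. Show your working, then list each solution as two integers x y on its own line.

√374 → a₀=19, period (2,1,18,1,2,38); ℓ=6 even so k=5
a_0=19:  p_0=19·1+0=19,  q_0=19·0+1=1
…
a_2=1:  p_2=1·39+19=58,  q_2=1·2+1=3
a_3=18:  p_3=18·58+39=1083,  q_3=18·3+2=56
a_4=1:  p_4=1·1083+58=1141,  q_4=1·56+3=59
a_5=2:  p_5=2·1141+1083=3365,  q_5=2·59+56=174
(x₁, y₁) = (3365, 174);  3365² − 374·174² = 1 ✓
(x_2, y_2) = (3365·3365 + 374·174·174, 3365·174 + 174·3365) = (22646449, 1171020)
(x_3, y_3) = (3365·22646449 + 374·174·1171020, 3365·1171020 + 174·22646449) = (152410598405, 7880964426)
(x_4, y_4) = (3365·152410598405 + 374·174·7880964426, 3365·7880964426 + 174·152410598405) = (1025723304619201, 53038889415960)
(x_5, y_5) = (3365·1025723304619201 + 374·174·53038889415960, 3365·53038889415960 + 174·1025723304619201) = (6903117687676624325, 356951717888446374)

3365 174
22646449 1171020
152410598405 7880964426
1025723304619201 53038889415960
6903117687676624325 356951717888446374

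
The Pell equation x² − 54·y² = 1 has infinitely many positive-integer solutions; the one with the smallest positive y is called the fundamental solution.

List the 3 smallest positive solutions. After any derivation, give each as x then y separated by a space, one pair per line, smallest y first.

√54 → a₀=7, period (2,1,6,1,2,14); ℓ=6 even so k=5
i=0: a=7 ⇒ p=7, q=1
…
i=2: a=1 ⇒ p=22, q=3
i=3: a=6 ⇒ p=147, q=20
i=4: a=1 ⇒ p=169, q=23
i=5: a=2 ⇒ p=485, q=66
(x₁, y₁) = (485, 66);  485² − 54·66² = 1 ✓
(485+66√54)^2 = 470449 + 64020√54
(485+66√54)^3 = 456335045 + 62099334√54

485 66
470449 64020
456335045 62099334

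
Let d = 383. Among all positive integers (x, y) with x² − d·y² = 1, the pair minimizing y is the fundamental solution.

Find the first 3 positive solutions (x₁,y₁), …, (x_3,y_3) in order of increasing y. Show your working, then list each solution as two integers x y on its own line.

18768 959
704475647 35997024
26443197867024 1351184291905

[19; 1,1,3,19,3,1,1,38] for √383; ℓ=8 ⇒ convergent index 7
step 0: (19, 1)  from 19·(1,0) + (0,1)
step 1: (20, 1)  from 1·(19,1) + (1,0)
…
step 3: (137, 7)  from 3·(39,2) + (20,1)
step 4: (2642, 135)  from 19·(137,7) + (39,2)
step 5: (8063, 412)  from 3·(2642,135) + (137,7)
step 6: (10705, 547)  from 1·(8063,412) + (2642,135)
step 7: (18768, 959)  from 1·(10705,547) + (8063,412)
(x₁, y₁) = (18768, 959);  18768² − 383·959² = 1 ✓
n=2: (18768,959)∘(18768,959) = (18768·18768+383·959·959, 18768·959+959·18768) = (704475647,35997024)
n=3: (704475647,35997024)∘(18768,959) = (18768·704475647+383·959·35997024, 18768·35997024+959·704475647) = (26443197867024,1351184291905)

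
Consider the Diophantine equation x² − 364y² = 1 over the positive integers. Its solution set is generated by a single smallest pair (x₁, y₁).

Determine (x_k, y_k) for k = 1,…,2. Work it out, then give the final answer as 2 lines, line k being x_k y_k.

4954951 259710
49103078824801 2573700648420

√364 = [19; 12,1,2,3,1,8,1,3,2,1,12,38, …], period ℓ=12 (even) → k=11
a_0=19:  p_0=19·1+0=19,  q_0=19·0+1=1
…
a_4=3:  p_4=3·725+248=2423,  q_4=3·38+13=127
…
a_6=8:  p_6=8·3148+2423=27607,  q_6=8·165+127=1447
a_7=1:  p_7=1·27607+3148=30755,  q_7=1·1447+165=1612
…
a_9=2:  p_9=2·119872+30755=270499,  q_9=2·6283+1612=14178
a_10=1:  p_10=1·270499+119872=390371,  q_10=1·14178+6283=20461
a_11=12:  p_11=12·390371+270499=4954951,  q_11=12·20461+14178=259710
→ (4954951, 259710).  Check: 4954951²=24551539412401, 364·259710²=24551539412400, difference 1.
(4954951+259710√364)^2 = 49103078824801 + 2573700648420√364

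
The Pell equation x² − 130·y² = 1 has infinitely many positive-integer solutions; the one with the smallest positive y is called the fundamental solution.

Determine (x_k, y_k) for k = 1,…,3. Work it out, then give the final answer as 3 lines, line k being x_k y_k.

6499 570
84474001 7408860
1097993058499 96300361710

d=130: √d = [11; 2,2,22] (ℓ=3, odd), read p_5/q_5
a_0=11:  p_0=11·1+0=11,  q_0=11·0+1=1
…
a_2=2:  p_2=2·23+11=57,  q_2=2·2+1=5
a_3=22:  p_3=22·57+23=1277,  q_3=22·5+2=112
a_4=2:  p_4=2·1277+57=2611,  q_4=2·112+5=229
a_5=2:  p_5=2·2611+1277=6499,  q_5=2·229+112=570
fundamental: x₁=6499, y₁=570  (since 42237001 − 130·324900 = 1)
k=2:  x_2 = 6499·6499+130·570·570 = 84474001,  y_2 = 6499·570+570·6499 = 7408860
k=3:  x_3 = 6499·84474001+130·570·7408860 = 1097993058499,  y_3 = 6499·7408860+570·84474001 = 96300361710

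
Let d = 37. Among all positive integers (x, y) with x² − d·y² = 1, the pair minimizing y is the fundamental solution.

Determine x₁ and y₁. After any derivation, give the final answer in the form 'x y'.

d=37: √d = [6; 12] (ℓ=1, odd), read p_1/q_1
k=0  a_k=6  p_k/q_k = 6/1
k=1  a_k=12  p_k/q_k = 73/12
fundamental: x₁=73, y₁=12  (since 5329 − 37·144 = 1)

73 12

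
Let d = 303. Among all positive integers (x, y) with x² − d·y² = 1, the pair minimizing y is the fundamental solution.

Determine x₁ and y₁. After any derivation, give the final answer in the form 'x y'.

d=303: √d = [17; 2,2,5,2,2,34] (ℓ=6, even), read p_5/q_5
k=0  a_k=17  p_k/q_k = 17/1
…
k=4  a_k=2  p_k/q_k = 1027/59
k=5  a_k=2  p_k/q_k = 2524/145
fundamental: x₁=2524, y₁=145  (since 6370576 − 303·21025 = 1)

2524 145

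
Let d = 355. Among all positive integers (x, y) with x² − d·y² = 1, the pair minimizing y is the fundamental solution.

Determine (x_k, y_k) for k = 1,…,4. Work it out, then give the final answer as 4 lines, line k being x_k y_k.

d=355: √d = [18; 1,5,3,3,1,6,1,3,3,5,1,36] (ℓ=12, even), read p_11/q_11
k=0  a_k=18  p_k/q_k = 18/1
k=1  a_k=1  p_k/q_k = 19/1
k=2  a_k=5  p_k/q_k = 113/6
k=3  a_k=3  p_k/q_k = 358/19
k=4  a_k=3  p_k/q_k = 1187/63
k=5  a_k=1  p_k/q_k = 1545/82
k=6  a_k=6  p_k/q_k = 10457/555
k=7  a_k=1  p_k/q_k = 12002/637
…
k=9  a_k=3  p_k/q_k = 151391/8035
k=10  a_k=5  p_k/q_k = 803418/42641
k=11  a_k=1  p_k/q_k = 954809/50676
(x₁, y₁) = (954809, 50676);  954809² − 355·50676² = 1 ✓
(x_2, y_2) = (954809·954809 + 355·50676·50676, 954809·50676 + 50676·954809) = (1823320452961, 96771801768)
(x_3, y_3) = (954809·1823320452961 + 355·50676·96771801768, 954809·96771801768 + 50676·1823320452961) = (3481845556741524089, 184797174548553948)
(x_4, y_4) = (954809·3481845556741524089 + 355·50676·184797174548553948, 954809·184797174548553948 + 50676·3481845556741524089) = (6648994948371812427335041, 352892010866963721270096)

954809 50676
1823320452961 96771801768
3481845556741524089 184797174548553948
6648994948371812427335041 352892010866963721270096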